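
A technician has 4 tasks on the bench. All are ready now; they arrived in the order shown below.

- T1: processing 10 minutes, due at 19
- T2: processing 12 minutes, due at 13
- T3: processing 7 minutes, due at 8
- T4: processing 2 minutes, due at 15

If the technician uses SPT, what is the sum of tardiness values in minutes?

19

SPT (increasing processing time): T4 T3 T1 T2.
T4: 0→2, due 15, tardiness 0
T3: 2→9, due 8, tardiness 1
T1: 9→19, due 19, tardiness 0
T2: 19→31, due 13, tardiness 18
Sum = 0+1+0+18 = 19.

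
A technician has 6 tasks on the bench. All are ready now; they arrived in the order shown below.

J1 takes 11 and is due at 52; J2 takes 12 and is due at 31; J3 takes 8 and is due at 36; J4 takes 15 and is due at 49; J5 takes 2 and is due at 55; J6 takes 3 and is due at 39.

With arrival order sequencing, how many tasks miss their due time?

FIFO (arrival order): J1 J2 J3 J4 J5 J6.
J1: 0→11, due 52, tardiness 0
J2: 11→23, due 31, tardiness 0
J3: 23→31, due 36, tardiness 0
J4: 31→46, due 49, tardiness 0
J5: 46→48, due 55, tardiness 0
J6: 48→51, due 39, tardiness 12
Late tasks: 1.

1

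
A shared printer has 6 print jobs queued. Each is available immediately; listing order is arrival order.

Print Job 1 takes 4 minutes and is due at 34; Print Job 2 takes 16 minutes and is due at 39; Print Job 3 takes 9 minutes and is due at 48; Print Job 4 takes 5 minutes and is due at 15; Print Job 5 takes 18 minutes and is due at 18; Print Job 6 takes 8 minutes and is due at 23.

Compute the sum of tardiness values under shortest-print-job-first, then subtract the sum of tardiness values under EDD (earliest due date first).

7

SPT (increasing processing time): Print Job 1 Print Job 4 Print Job 6 Print Job 3 Print Job 2 Print Job 5.
Print Job 1: 0→4, due 34, tardiness 0
Print Job 4: 4→9, due 15, tardiness 0
Print Job 6: 9→17, due 23, tardiness 0
Print Job 3: 17→26, due 48, tardiness 0
Print Job 2: 26→42, due 39, tardiness 3
Print Job 5: 42→60, due 18, tardiness 42
Sum = 0+0+0+0+3+42 = 45.
EDD (increasing due date): Print Job 4 Print Job 5 Print Job 6 Print Job 1 Print Job 2 Print Job 3.
Print Job 4: 0→5, due 15, tardiness 0
Print Job 5: 5→23, due 18, tardiness 5
Print Job 6: 23→31, due 23, tardiness 8
Print Job 1: 31→35, due 34, tardiness 1
Print Job 2: 35→51, due 39, tardiness 12
Print Job 3: 51→60, due 48, tardiness 12
Sum = 0+5+8+1+12+12 = 38.
Difference = 45 − 38 = 7.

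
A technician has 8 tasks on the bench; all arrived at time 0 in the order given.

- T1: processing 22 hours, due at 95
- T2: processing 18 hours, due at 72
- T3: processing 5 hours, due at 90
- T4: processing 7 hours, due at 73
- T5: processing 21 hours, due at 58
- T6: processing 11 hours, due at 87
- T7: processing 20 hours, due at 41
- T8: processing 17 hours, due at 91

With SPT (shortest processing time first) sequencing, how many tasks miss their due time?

3

SPT (increasing processing time): T3 T4 T6 T8 T2 T7 T5 T1.
T3: 0→5, due 90, tardiness 0
T4: 5→12, due 73, tardiness 0
T6: 12→23, due 87, tardiness 0
T8: 23→40, due 91, tardiness 0
T2: 40→58, due 72, tardiness 0
T7: 58→78, due 41, tardiness 37
T5: 78→99, due 58, tardiness 41
T1: 99→121, due 95, tardiness 26
Late tasks: 3.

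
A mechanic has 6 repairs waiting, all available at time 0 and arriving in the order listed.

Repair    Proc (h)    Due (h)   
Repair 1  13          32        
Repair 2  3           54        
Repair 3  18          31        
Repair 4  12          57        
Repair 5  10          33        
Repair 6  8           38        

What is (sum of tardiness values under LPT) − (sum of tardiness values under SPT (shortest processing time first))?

LPT (decreasing processing time): Repair 3 Repair 1 Repair 4 Repair 5 Repair 6 Repair 2.
Repair 3: 0→18, due 31, tardiness 0
Repair 1: 18→31, due 32, tardiness 0
Repair 4: 31→43, due 57, tardiness 0
Repair 5: 43→53, due 33, tardiness 20
Repair 6: 53→61, due 38, tardiness 23
Repair 2: 61→64, due 54, tardiness 10
Sum = 0+0+0+20+23+10 = 53.
SPT (increasing processing time): Repair 2 Repair 6 Repair 5 Repair 4 Repair 1 Repair 3.
Repair 2: 0→3, due 54, tardiness 0
Repair 6: 3→11, due 38, tardiness 0
Repair 5: 11→21, due 33, tardiness 0
Repair 4: 21→33, due 57, tardiness 0
Repair 1: 33→46, due 32, tardiness 14
Repair 3: 46→64, due 31, tardiness 33
Sum = 0+0+0+0+14+33 = 47.
Difference = 53 − 47 = 6.

6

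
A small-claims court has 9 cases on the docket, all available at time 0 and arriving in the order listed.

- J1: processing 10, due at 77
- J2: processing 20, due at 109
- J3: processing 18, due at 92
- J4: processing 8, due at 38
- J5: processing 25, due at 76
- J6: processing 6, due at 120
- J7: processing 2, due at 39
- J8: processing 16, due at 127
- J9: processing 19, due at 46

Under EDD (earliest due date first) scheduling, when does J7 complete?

EDD (increasing due date): J4 J7 J9 J5 J1 J3 J2 J6 J8.
J4: 0→8
J7: 8→10

10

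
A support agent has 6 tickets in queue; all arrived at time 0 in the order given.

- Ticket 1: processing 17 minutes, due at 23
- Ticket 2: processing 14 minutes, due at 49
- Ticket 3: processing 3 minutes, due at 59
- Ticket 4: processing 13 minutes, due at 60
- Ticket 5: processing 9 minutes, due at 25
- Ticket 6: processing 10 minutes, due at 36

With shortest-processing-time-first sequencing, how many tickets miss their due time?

SPT (increasing processing time): Ticket 3 Ticket 5 Ticket 6 Ticket 4 Ticket 2 Ticket 1.
Ticket 3: 0→3, due 59, tardiness 0
Ticket 5: 3→12, due 25, tardiness 0
Ticket 6: 12→22, due 36, tardiness 0
Ticket 4: 22→35, due 60, tardiness 0
Ticket 2: 35→49, due 49, tardiness 0
Ticket 1: 49→66, due 23, tardiness 43
Late tickets: 1.

1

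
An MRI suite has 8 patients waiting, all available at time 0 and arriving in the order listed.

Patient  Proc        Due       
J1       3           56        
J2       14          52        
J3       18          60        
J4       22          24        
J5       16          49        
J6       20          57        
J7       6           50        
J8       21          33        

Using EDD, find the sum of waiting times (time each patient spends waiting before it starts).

452

EDD (increasing due date): J4 J8 J5 J7 J2 J1 J6 J3.
J4: waits 0, runs 0→22
J8: waits 22, runs 22→43
J5: waits 43, runs 43→59
J7: waits 59, runs 59→65
J2: waits 65, runs 65→79
J1: waits 79, runs 79→82
J6: waits 82, runs 82→102
J3: waits 102, runs 102→120
Sum = 0+22+43+59+65+79+82+102 = 452.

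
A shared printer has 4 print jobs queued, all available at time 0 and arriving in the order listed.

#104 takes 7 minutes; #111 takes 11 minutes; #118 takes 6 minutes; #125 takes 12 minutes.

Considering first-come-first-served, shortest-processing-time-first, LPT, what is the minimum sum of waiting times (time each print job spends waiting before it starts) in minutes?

FIFO (arrival order): #104 #111 #118 #125.
#104: waits 0, runs 0→7
#111: waits 7, runs 7→18
#118: waits 18, runs 18→24
#125: waits 24, runs 24→36
Sum = 0+7+18+24 = 49.
SPT (increasing processing time): #118 #104 #111 #125.
#118: waits 0, runs 0→6
#104: waits 6, runs 6→13
#111: waits 13, runs 13→24
#125: waits 24, runs 24→36
Sum = 0+6+13+24 = 43.
LPT (decreasing processing time): #125 #111 #104 #118.
#125: waits 0, runs 0→12
#111: waits 12, runs 12→23
#104: waits 23, runs 23→30
#118: waits 30, runs 30→36
Sum = 0+12+23+30 = 65.
FIFO 49, SPT 43, LPT 65 → minimum 43.

43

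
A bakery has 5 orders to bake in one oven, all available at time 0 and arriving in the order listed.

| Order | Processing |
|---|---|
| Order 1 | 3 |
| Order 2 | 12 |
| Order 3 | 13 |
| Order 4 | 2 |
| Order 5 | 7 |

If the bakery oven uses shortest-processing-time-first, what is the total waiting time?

SPT (increasing processing time): Order 4 Order 1 Order 5 Order 2 Order 3.
Order 4: waits 0, runs 0→2
Order 1: waits 2, runs 2→5
Order 5: waits 5, runs 5→12
Order 2: waits 12, runs 12→24
Order 3: waits 24, runs 24→37
Sum = 0+2+5+12+24 = 43.

43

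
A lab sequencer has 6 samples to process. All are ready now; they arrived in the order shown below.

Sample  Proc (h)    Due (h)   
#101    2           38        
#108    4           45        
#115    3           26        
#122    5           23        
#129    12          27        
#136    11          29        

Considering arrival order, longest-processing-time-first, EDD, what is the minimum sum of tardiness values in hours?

FIFO (arrival order): #101 #108 #115 #122 #129 #136.
#101: 0→2, due 38, tardiness 0
#108: 2→6, due 45, tardiness 0
#115: 6→9, due 26, tardiness 0
#122: 9→14, due 23, tardiness 0
#129: 14→26, due 27, tardiness 0
#136: 26→37, due 29, tardiness 8
Sum = 0+0+0+0+0+8 = 8.
LPT (decreasing processing time): #129 #136 #122 #108 #115 #101.
#129: 0→12, due 27, tardiness 0
#136: 12→23, due 29, tardiness 0
#122: 23→28, due 23, tardiness 5
#108: 28→32, due 45, tardiness 0
#115: 32→35, due 26, tardiness 9
#101: 35→37, due 38, tardiness 0
Sum = 0+0+5+0+9+0 = 14.
EDD (increasing due date): #122 #115 #129 #136 #101 #108.
#122: 0→5, due 23, tardiness 0
#115: 5→8, due 26, tardiness 0
#129: 8→20, due 27, tardiness 0
#136: 20→31, due 29, tardiness 2
#101: 31→33, due 38, tardiness 0
#108: 33→37, due 45, tardiness 0
Sum = 0+0+0+2+0+0 = 2.
FIFO 8, LPT 14, EDD 2 → minimum 2.

2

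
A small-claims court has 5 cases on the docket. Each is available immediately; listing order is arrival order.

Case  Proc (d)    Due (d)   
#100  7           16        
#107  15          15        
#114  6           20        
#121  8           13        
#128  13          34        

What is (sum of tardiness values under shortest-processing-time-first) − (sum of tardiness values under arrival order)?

SPT (increasing processing time): #114 #100 #121 #128 #107.
#114: 0→6, due 20, tardiness 0
#100: 6→13, due 16, tardiness 0
#121: 13→21, due 13, tardiness 8
#128: 21→34, due 34, tardiness 0
#107: 34→49, due 15, tardiness 34
Sum = 0+0+8+0+34 = 42.
FIFO (arrival order): #100 #107 #114 #121 #128.
#100: 0→7, due 16, tardiness 0
#107: 7→22, due 15, tardiness 7
#114: 22→28, due 20, tardiness 8
#121: 28→36, due 13, tardiness 23
#128: 36→49, due 34, tardiness 15
Sum = 0+7+8+23+15 = 53.
Difference = 42 − 53 = -11.

-11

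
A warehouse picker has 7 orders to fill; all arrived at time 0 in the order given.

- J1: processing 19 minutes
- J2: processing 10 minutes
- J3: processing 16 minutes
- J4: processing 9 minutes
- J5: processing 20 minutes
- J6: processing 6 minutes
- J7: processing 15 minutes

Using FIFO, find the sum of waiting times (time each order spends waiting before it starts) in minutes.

FIFO (arrival order): J1 J2 J3 J4 J5 J6 J7.
J1: waits 0, runs 0→19
J2: waits 19, runs 19→29
J3: waits 29, runs 29→45
J4: waits 45, runs 45→54
J5: waits 54, runs 54→74
J6: waits 74, runs 74→80
J7: waits 80, runs 80→95
Sum = 0+19+29+45+54+74+80 = 301.

301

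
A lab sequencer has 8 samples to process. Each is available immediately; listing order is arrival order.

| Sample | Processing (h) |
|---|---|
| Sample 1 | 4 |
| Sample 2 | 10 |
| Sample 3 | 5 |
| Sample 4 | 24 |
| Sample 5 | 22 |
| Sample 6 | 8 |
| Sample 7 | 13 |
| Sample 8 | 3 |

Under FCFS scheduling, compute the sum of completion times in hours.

393

FIFO (arrival order): Sample 1 Sample 2 Sample 3 Sample 4 Sample 5 Sample 6 Sample 7 Sample 8.
Sample 1: 0→4
Sample 2: 4→14
Sample 3: 14→19
Sample 4: 19→43
Sample 5: 43→65
Sample 6: 65→73
Sample 7: 73→86
Sample 8: 86→89
Sum = 4+14+19+43+65+73+86+89 = 393.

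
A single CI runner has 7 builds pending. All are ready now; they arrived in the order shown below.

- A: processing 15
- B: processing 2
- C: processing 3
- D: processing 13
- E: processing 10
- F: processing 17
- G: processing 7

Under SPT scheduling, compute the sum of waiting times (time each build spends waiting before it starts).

126

SPT (increasing processing time): B C G E D A F.
B: waits 0, runs 0→2
C: waits 2, runs 2→5
G: waits 5, runs 5→12
E: waits 12, runs 12→22
D: waits 22, runs 22→35
A: waits 35, runs 35→50
F: waits 50, runs 50→67
Sum = 0+2+5+12+22+35+50 = 126.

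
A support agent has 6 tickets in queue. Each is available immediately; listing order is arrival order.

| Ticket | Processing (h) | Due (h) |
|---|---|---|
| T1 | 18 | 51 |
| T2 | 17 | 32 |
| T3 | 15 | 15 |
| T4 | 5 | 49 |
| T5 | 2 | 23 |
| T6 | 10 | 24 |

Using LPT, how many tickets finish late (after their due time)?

5

LPT (decreasing processing time): T1 T2 T3 T6 T4 T5.
T1: 0→18, due 51, tardiness 0
T2: 18→35, due 32, tardiness 3
T3: 35→50, due 15, tardiness 35
T6: 50→60, due 24, tardiness 36
T4: 60→65, due 49, tardiness 16
T5: 65→67, due 23, tardiness 44
Late tickets: 5.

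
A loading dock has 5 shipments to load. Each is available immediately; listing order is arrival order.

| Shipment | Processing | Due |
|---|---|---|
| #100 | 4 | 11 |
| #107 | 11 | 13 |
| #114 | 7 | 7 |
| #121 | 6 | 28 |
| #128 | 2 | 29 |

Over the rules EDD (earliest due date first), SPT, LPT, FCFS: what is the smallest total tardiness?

EDD (increasing due date): #114 #100 #107 #121 #128.
#114: 0→7, due 7, tardiness 0
#100: 7→11, due 11, tardiness 0
#107: 11→22, due 13, tardiness 9
#121: 22→28, due 28, tardiness 0
#128: 28→30, due 29, tardiness 1
Sum = 0+0+9+0+1 = 10.
SPT (increasing processing time): #128 #100 #121 #114 #107.
#128: 0→2, due 29, tardiness 0
#100: 2→6, due 11, tardiness 0
#121: 6→12, due 28, tardiness 0
#114: 12→19, due 7, tardiness 12
#107: 19→30, due 13, tardiness 17
Sum = 0+0+0+12+17 = 29.
LPT (decreasing processing time): #107 #114 #121 #100 #128.
#107: 0→11, due 13, tardiness 0
#114: 11→18, due 7, tardiness 11
#121: 18→24, due 28, tardiness 0
#100: 24→28, due 11, tardiness 17
#128: 28→30, due 29, tardiness 1
Sum = 0+11+0+17+1 = 29.
FIFO (arrival order): #100 #107 #114 #121 #128.
#100: 0→4, due 11, tardiness 0
#107: 4→15, due 13, tardiness 2
#114: 15→22, due 7, tardiness 15
#121: 22→28, due 28, tardiness 0
#128: 28→30, due 29, tardiness 1
Sum = 0+2+15+0+1 = 18.
EDD 10, SPT 29, LPT 29, FIFO 18 → minimum 10.

10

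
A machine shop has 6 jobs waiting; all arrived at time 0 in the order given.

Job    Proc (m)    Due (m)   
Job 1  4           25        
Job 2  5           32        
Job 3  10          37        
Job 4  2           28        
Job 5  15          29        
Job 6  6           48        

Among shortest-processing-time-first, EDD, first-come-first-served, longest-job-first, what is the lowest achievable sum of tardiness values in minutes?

0

SPT (increasing processing time): Job 4 Job 1 Job 2 Job 6 Job 3 Job 5.
Job 4: 0→2, due 28, tardiness 0
Job 1: 2→6, due 25, tardiness 0
Job 2: 6→11, due 32, tardiness 0
Job 6: 11→17, due 48, tardiness 0
Job 3: 17→27, due 37, tardiness 0
Job 5: 27→42, due 29, tardiness 13
Sum = 0+0+0+0+0+13 = 13.
EDD (increasing due date): Job 1 Job 4 Job 5 Job 2 Job 3 Job 6.
Job 1: 0→4, due 25, tardiness 0
Job 4: 4→6, due 28, tardiness 0
Job 5: 6→21, due 29, tardiness 0
Job 2: 21→26, due 32, tardiness 0
Job 3: 26→36, due 37, tardiness 0
Job 6: 36→42, due 48, tardiness 0
Sum = 0+0+0+0+0+0 = 0.
FIFO (arrival order): Job 1 Job 2 Job 3 Job 4 Job 5 Job 6.
Job 1: 0→4, due 25, tardiness 0
Job 2: 4→9, due 32, tardiness 0
Job 3: 9→19, due 37, tardiness 0
Job 4: 19→21, due 28, tardiness 0
Job 5: 21→36, due 29, tardiness 7
Job 6: 36→42, due 48, tardiness 0
Sum = 0+0+0+0+7+0 = 7.
LPT (decreasing processing time): Job 5 Job 3 Job 6 Job 2 Job 1 Job 4.
Job 5: 0→15, due 29, tardiness 0
Job 3: 15→25, due 37, tardiness 0
Job 6: 25→31, due 48, tardiness 0
Job 2: 31→36, due 32, tardiness 4
Job 1: 36→40, due 25, tardiness 15
Job 4: 40→42, due 28, tardiness 14
Sum = 0+0+0+4+15+14 = 33.
SPT 13, EDD 0, FIFO 7, LPT 33 → minimum 0.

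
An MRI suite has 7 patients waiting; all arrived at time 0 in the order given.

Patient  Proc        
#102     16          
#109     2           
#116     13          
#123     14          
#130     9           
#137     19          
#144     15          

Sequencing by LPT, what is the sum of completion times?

LPT (decreasing processing time): #137 #102 #144 #123 #116 #130 #109.
#137: 0→19
#102: 19→35
#144: 35→50
#123: 50→64
#116: 64→77
#130: 77→86
#109: 86→88
Sum = 19+35+50+64+77+86+88 = 419.

419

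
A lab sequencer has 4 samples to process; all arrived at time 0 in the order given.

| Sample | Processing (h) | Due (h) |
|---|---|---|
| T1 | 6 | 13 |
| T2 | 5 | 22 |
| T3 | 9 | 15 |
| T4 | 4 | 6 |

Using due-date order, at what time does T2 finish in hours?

24

EDD (increasing due date): T4 T1 T3 T2.
T4: 0→4
T1: 4→10
T3: 10→19
T2: 19→24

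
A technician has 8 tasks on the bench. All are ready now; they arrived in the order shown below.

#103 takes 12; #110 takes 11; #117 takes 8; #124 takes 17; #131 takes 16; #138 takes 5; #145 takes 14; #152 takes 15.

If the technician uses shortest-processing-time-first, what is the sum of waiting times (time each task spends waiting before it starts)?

274

SPT (increasing processing time): #138 #117 #110 #103 #145 #152 #131 #124.
#138: waits 0, runs 0→5
#117: waits 5, runs 5→13
#110: waits 13, runs 13→24
#103: waits 24, runs 24→36
#145: waits 36, runs 36→50
#152: waits 50, runs 50→65
#131: waits 65, runs 65→81
#124: waits 81, runs 81→98
Sum = 0+5+13+24+36+50+65+81 = 274.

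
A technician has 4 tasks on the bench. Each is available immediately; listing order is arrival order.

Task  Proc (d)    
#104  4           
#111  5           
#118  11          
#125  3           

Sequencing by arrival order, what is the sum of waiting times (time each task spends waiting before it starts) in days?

FIFO (arrival order): #104 #111 #118 #125.
#104: waits 0, runs 0→4
#111: waits 4, runs 4→9
#118: waits 9, runs 9→20
#125: waits 20, runs 20→23
Sum = 0+4+9+20 = 33.

33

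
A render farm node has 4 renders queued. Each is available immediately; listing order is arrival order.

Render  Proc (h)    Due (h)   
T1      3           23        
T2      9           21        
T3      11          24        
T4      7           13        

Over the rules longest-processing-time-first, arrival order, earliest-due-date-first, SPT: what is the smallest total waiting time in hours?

32

LPT (decreasing processing time): T3 T2 T4 T1.
T3: waits 0, runs 0→11
T2: waits 11, runs 11→20
T4: waits 20, runs 20→27
T1: waits 27, runs 27→30
Sum = 0+11+20+27 = 58.
FIFO (arrival order): T1 T2 T3 T4.
T1: waits 0, runs 0→3
T2: waits 3, runs 3→12
T3: waits 12, runs 12→23
T4: waits 23, runs 23→30
Sum = 0+3+12+23 = 38.
EDD (increasing due date): T4 T2 T1 T3.
T4: waits 0, runs 0→7
T2: waits 7, runs 7→16
T1: waits 16, runs 16→19
T3: waits 19, runs 19→30
Sum = 0+7+16+19 = 42.
SPT (increasing processing time): T1 T4 T2 T3.
T1: waits 0, runs 0→3
T4: waits 3, runs 3→10
T2: waits 10, runs 10→19
T3: waits 19, runs 19→30
Sum = 0+3+10+19 = 32.
LPT 58, FIFO 38, EDD 42, SPT 32 → minimum 32.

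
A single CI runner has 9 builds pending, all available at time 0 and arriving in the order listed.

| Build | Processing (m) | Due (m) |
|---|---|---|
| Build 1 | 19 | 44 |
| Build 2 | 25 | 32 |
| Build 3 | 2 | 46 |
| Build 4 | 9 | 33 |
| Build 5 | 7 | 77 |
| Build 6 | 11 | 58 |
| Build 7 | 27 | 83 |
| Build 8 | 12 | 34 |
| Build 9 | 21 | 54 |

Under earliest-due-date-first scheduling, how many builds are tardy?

EDD (increasing due date): Build 2 Build 4 Build 8 Build 1 Build 3 Build 9 Build 6 Build 5 Build 7.
Build 2: 0→25, due 32, tardiness 0
Build 4: 25→34, due 33, tardiness 1
Build 8: 34→46, due 34, tardiness 12
Build 1: 46→65, due 44, tardiness 21
Build 3: 65→67, due 46, tardiness 21
Build 9: 67→88, due 54, tardiness 34
Build 6: 88→99, due 58, tardiness 41
Build 5: 99→106, due 77, tardiness 29
Build 7: 106→133, due 83, tardiness 50
Late builds: 8.

8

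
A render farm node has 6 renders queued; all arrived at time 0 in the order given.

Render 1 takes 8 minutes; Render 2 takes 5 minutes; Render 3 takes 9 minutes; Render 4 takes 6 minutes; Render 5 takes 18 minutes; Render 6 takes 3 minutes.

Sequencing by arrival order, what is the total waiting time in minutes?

FIFO (arrival order): Render 1 Render 2 Render 3 Render 4 Render 5 Render 6.
Render 1: waits 0, runs 0→8
Render 2: waits 8, runs 8→13
Render 3: waits 13, runs 13→22
Render 4: waits 22, runs 22→28
Render 5: waits 28, runs 28→46
Render 6: waits 46, runs 46→49
Sum = 0+8+13+22+28+46 = 117.

117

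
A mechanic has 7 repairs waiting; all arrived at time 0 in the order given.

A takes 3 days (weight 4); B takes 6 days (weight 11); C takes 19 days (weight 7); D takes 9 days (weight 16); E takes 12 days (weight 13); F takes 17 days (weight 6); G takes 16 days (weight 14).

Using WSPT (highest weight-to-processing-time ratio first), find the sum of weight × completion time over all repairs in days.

2359

WSPT (decreasing weight/processing-time ratio): B D A E G C F.
B: finishes 6, weight 11, w·C = 66
D: finishes 15, weight 16, w·C = 240
A: finishes 18, weight 4, w·C = 72
E: finishes 30, weight 13, w·C = 390
G: finishes 46, weight 14, w·C = 644
C: finishes 65, weight 7, w·C = 455
F: finishes 82, weight 6, w·C = 492
Sum = 66+240+72+390+644+455+492 = 2359.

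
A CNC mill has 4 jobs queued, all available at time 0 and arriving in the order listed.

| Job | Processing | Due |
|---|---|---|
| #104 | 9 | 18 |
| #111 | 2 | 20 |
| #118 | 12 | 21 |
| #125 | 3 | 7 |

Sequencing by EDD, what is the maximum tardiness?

5

EDD (increasing due date): #125 #104 #111 #118.
#125: 0→3, due 7, tardiness 0
#104: 3→12, due 18, tardiness 0
#111: 12→14, due 20, tardiness 0
#118: 14→26, due 21, tardiness 5
Maximum = 5.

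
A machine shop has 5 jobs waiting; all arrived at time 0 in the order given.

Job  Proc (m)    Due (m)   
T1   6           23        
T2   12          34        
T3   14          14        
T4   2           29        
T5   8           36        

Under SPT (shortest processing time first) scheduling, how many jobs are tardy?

SPT (increasing processing time): T4 T1 T5 T2 T3.
T4: 0→2, due 29, tardiness 0
T1: 2→8, due 23, tardiness 0
T5: 8→16, due 36, tardiness 0
T2: 16→28, due 34, tardiness 0
T3: 28→42, due 14, tardiness 28
Late jobs: 1.

1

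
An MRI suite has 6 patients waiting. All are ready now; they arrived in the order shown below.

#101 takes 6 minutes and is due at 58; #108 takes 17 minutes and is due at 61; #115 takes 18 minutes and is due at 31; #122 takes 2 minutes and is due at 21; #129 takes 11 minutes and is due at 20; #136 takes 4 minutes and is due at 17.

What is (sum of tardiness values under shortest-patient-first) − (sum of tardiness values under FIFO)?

SPT (increasing processing time): #122 #136 #101 #129 #108 #115.
#122: 0→2, due 21, tardiness 0
#136: 2→6, due 17, tardiness 0
#101: 6→12, due 58, tardiness 0
#129: 12→23, due 20, tardiness 3
#108: 23→40, due 61, tardiness 0
#115: 40→58, due 31, tardiness 27
Sum = 0+0+0+3+0+27 = 30.
FIFO (arrival order): #101 #108 #115 #122 #129 #136.
#101: 0→6, due 58, tardiness 0
#108: 6→23, due 61, tardiness 0
#115: 23→41, due 31, tardiness 10
#122: 41→43, due 21, tardiness 22
#129: 43→54, due 20, tardiness 34
#136: 54→58, due 17, tardiness 41
Sum = 0+0+10+22+34+41 = 107.
Difference = 30 − 107 = -77.

-77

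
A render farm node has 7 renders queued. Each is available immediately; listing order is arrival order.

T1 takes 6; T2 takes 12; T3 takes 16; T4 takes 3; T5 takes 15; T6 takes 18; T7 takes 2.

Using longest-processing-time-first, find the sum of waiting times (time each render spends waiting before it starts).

299

LPT (decreasing processing time): T6 T3 T5 T2 T1 T4 T7.
T6: waits 0, runs 0→18
T3: waits 18, runs 18→34
T5: waits 34, runs 34→49
T2: waits 49, runs 49→61
T1: waits 61, runs 61→67
T4: waits 67, runs 67→70
T7: waits 70, runs 70→72
Sum = 0+18+34+49+61+67+70 = 299.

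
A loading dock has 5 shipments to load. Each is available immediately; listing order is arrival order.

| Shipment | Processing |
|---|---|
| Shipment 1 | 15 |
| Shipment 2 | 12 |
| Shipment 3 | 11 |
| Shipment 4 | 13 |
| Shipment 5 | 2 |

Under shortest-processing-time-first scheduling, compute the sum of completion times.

SPT (increasing processing time): Shipment 5 Shipment 3 Shipment 2 Shipment 4 Shipment 1.
Shipment 5: 0→2
Shipment 3: 2→13
Shipment 2: 13→25
Shipment 4: 25→38
Shipment 1: 38→53
Sum = 2+13+25+38+53 = 131.

131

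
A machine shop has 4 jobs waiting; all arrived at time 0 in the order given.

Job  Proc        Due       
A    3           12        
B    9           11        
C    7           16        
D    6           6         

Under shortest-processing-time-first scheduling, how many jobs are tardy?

2

SPT (increasing processing time): A D C B.
A: 0→3, due 12, tardiness 0
D: 3→9, due 6, tardiness 3
C: 9→16, due 16, tardiness 0
B: 16→25, due 11, tardiness 14
Late jobs: 2.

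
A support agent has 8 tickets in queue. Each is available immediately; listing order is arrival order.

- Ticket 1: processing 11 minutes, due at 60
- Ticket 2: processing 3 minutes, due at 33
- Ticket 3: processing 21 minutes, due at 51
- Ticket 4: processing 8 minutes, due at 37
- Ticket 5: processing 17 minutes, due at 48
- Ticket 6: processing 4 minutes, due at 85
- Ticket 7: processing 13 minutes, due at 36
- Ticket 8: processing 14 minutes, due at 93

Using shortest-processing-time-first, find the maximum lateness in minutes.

SPT (increasing processing time): Ticket 2 Ticket 6 Ticket 4 Ticket 1 Ticket 7 Ticket 8 Ticket 5 Ticket 3.
Ticket 2: 0→3, due 33, lateness -30
Ticket 6: 3→7, due 85, lateness -78
Ticket 4: 7→15, due 37, lateness -22
Ticket 1: 15→26, due 60, lateness -34
Ticket 7: 26→39, due 36, lateness 3
Ticket 8: 39→53, due 93, lateness -40
Ticket 5: 53→70, due 48, lateness 22
Ticket 3: 70→91, due 51, lateness 40
Maximum = 40.

40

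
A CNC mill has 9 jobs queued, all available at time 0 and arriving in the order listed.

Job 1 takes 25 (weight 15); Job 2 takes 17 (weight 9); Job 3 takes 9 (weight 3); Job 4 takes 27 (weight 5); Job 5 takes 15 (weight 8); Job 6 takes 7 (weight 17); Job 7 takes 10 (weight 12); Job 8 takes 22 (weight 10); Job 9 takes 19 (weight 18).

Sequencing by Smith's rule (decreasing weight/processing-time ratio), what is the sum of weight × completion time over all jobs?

WSPT (decreasing weight/processing-time ratio): Job 6 Job 7 Job 9 Job 1 Job 5 Job 2 Job 8 Job 3 Job 4.
Job 6: finishes 7, weight 17, w·C = 119
Job 7: finishes 17, weight 12, w·C = 204
Job 9: finishes 36, weight 18, w·C = 648
Job 1: finishes 61, weight 15, w·C = 915
Job 5: finishes 76, weight 8, w·C = 608
Job 2: finishes 93, weight 9, w·C = 837
Job 8: finishes 115, weight 10, w·C = 1150
Job 3: finishes 124, weight 3, w·C = 372
Job 4: finishes 151, weight 5, w·C = 755
Sum = 119+204+648+915+608+837+1150+372+755 = 5608.

5608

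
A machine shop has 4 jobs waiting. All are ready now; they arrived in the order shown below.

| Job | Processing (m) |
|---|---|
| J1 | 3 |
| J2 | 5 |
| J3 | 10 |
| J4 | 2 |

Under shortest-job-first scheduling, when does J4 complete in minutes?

SPT (increasing processing time): J4 J1 J2 J3.
J4: 0→2

2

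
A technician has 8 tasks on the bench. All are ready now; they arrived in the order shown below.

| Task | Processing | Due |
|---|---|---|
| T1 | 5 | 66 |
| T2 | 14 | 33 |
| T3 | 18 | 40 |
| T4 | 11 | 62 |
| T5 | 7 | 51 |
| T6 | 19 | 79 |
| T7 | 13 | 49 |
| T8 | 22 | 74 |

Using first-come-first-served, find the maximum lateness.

FIFO (arrival order): T1 T2 T3 T4 T5 T6 T7 T8.
T1: 0→5, due 66, lateness -61
T2: 5→19, due 33, lateness -14
T3: 19→37, due 40, lateness -3
T4: 37→48, due 62, lateness -14
T5: 48→55, due 51, lateness 4
T6: 55→74, due 79, lateness -5
T7: 74→87, due 49, lateness 38
T8: 87→109, due 74, lateness 35
Maximum = 38.

38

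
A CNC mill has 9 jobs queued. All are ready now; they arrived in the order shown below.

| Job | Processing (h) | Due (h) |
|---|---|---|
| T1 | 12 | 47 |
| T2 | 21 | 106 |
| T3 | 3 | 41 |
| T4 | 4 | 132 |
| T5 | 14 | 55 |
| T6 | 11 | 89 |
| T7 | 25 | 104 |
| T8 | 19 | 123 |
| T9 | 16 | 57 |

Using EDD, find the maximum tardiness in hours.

EDD (increasing due date): T3 T1 T5 T9 T6 T7 T2 T8 T4.
T3: 0→3, due 41, tardiness 0
T1: 3→15, due 47, tardiness 0
T5: 15→29, due 55, tardiness 0
T9: 29→45, due 57, tardiness 0
T6: 45→56, due 89, tardiness 0
T7: 56→81, due 104, tardiness 0
T2: 81→102, due 106, tardiness 0
T8: 102→121, due 123, tardiness 0
T4: 121→125, due 132, tardiness 0
Maximum = 0.

0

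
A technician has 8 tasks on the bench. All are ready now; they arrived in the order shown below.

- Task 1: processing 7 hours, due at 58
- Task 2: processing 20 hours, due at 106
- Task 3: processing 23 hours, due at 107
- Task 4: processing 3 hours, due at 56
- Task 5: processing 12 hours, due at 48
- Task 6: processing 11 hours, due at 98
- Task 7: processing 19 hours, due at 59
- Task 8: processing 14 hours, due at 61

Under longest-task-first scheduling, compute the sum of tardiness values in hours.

LPT (decreasing processing time): Task 3 Task 2 Task 7 Task 8 Task 5 Task 6 Task 1 Task 4.
Task 3: 0→23, due 107, tardiness 0
Task 2: 23→43, due 106, tardiness 0
Task 7: 43→62, due 59, tardiness 3
Task 8: 62→76, due 61, tardiness 15
Task 5: 76→88, due 48, tardiness 40
Task 6: 88→99, due 98, tardiness 1
Task 1: 99→106, due 58, tardiness 48
Task 4: 106→109, due 56, tardiness 53
Sum = 0+0+3+15+40+1+48+53 = 160.

160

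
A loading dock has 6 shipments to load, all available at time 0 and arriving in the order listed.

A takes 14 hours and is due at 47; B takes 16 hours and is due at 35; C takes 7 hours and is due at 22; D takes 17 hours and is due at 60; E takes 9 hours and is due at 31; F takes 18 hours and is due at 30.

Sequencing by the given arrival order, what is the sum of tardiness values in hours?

FIFO (arrival order): A B C D E F.
A: 0→14, due 47, tardiness 0
B: 14→30, due 35, tardiness 0
C: 30→37, due 22, tardiness 15
D: 37→54, due 60, tardiness 0
E: 54→63, due 31, tardiness 32
F: 63→81, due 30, tardiness 51
Sum = 0+0+15+0+32+51 = 98.

98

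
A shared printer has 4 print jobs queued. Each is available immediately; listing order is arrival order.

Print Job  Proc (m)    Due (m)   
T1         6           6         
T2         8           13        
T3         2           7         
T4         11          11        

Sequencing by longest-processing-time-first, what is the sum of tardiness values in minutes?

45

LPT (decreasing processing time): T4 T2 T1 T3.
T4: 0→11, due 11, tardiness 0
T2: 11→19, due 13, tardiness 6
T1: 19→25, due 6, tardiness 19
T3: 25→27, due 7, tardiness 20
Sum = 0+6+19+20 = 45.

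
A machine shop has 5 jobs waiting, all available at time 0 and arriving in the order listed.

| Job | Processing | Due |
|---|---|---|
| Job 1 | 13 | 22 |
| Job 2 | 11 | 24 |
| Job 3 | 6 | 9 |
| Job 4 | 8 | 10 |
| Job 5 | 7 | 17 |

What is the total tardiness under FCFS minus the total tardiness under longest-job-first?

-3

FIFO (arrival order): Job 1 Job 2 Job 3 Job 4 Job 5.
Job 1: 0→13, due 22, tardiness 0
Job 2: 13→24, due 24, tardiness 0
Job 3: 24→30, due 9, tardiness 21
Job 4: 30→38, due 10, tardiness 28
Job 5: 38→45, due 17, tardiness 28
Sum = 0+0+21+28+28 = 77.
LPT (decreasing processing time): Job 1 Job 2 Job 4 Job 5 Job 3.
Job 1: 0→13, due 22, tardiness 0
Job 2: 13→24, due 24, tardiness 0
Job 4: 24→32, due 10, tardiness 22
Job 5: 32→39, due 17, tardiness 22
Job 3: 39→45, due 9, tardiness 36
Sum = 0+0+22+22+36 = 80.
Difference = 77 − 80 = -3.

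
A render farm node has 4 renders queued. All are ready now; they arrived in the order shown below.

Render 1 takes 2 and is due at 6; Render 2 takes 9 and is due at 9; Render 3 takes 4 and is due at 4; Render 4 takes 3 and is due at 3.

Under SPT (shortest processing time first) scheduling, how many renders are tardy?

3

SPT (increasing processing time): Render 1 Render 4 Render 3 Render 2.
Render 1: 0→2, due 6, tardiness 0
Render 4: 2→5, due 3, tardiness 2
Render 3: 5→9, due 4, tardiness 5
Render 2: 9→18, due 9, tardiness 9
Late renders: 3.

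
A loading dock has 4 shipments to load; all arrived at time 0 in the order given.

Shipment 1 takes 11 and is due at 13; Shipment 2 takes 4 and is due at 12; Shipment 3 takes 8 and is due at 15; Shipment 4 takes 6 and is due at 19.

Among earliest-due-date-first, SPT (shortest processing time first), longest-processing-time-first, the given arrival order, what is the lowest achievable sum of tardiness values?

EDD (increasing due date): Shipment 2 Shipment 1 Shipment 3 Shipment 4.
Shipment 2: 0→4, due 12, tardiness 0
Shipment 1: 4→15, due 13, tardiness 2
Shipment 3: 15→23, due 15, tardiness 8
Shipment 4: 23→29, due 19, tardiness 10
Sum = 0+2+8+10 = 20.
SPT (increasing processing time): Shipment 2 Shipment 4 Shipment 3 Shipment 1.
Shipment 2: 0→4, due 12, tardiness 0
Shipment 4: 4→10, due 19, tardiness 0
Shipment 3: 10→18, due 15, tardiness 3
Shipment 1: 18→29, due 13, tardiness 16
Sum = 0+0+3+16 = 19.
LPT (decreasing processing time): Shipment 1 Shipment 3 Shipment 4 Shipment 2.
Shipment 1: 0→11, due 13, tardiness 0
Shipment 3: 11→19, due 15, tardiness 4
Shipment 4: 19→25, due 19, tardiness 6
Shipment 2: 25→29, due 12, tardiness 17
Sum = 0+4+6+17 = 27.
FIFO (arrival order): Shipment 1 Shipment 2 Shipment 3 Shipment 4.
Shipment 1: 0→11, due 13, tardiness 0
Shipment 2: 11→15, due 12, tardiness 3
Shipment 3: 15→23, due 15, tardiness 8
Shipment 4: 23→29, due 19, tardiness 10
Sum = 0+3+8+10 = 21.
EDD 20, SPT 19, LPT 27, FIFO 21 → minimum 19.

19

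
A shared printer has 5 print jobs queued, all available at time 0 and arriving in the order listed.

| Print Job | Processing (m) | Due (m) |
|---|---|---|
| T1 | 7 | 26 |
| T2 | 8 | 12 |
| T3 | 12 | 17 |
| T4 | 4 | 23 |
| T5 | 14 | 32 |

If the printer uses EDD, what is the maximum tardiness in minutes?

13

EDD (increasing due date): T2 T3 T4 T1 T5.
T2: 0→8, due 12, tardiness 0
T3: 8→20, due 17, tardiness 3
T4: 20→24, due 23, tardiness 1
T1: 24→31, due 26, tardiness 5
T5: 31→45, due 32, tardiness 13
Maximum = 13.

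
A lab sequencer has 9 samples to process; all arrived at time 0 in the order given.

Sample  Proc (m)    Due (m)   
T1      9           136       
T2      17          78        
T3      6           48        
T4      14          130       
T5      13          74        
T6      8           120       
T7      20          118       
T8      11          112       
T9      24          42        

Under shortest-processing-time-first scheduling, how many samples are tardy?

SPT (increasing processing time): T3 T6 T1 T8 T5 T4 T2 T7 T9.
T3: 0→6, due 48, tardiness 0
T6: 6→14, due 120, tardiness 0
T1: 14→23, due 136, tardiness 0
T8: 23→34, due 112, tardiness 0
T5: 34→47, due 74, tardiness 0
T4: 47→61, due 130, tardiness 0
T2: 61→78, due 78, tardiness 0
T7: 78→98, due 118, tardiness 0
T9: 98→122, due 42, tardiness 80
Late samples: 1.

1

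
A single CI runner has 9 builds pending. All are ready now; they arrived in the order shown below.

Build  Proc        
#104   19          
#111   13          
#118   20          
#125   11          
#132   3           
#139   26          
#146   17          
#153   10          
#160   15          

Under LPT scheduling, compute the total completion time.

812

LPT (decreasing processing time): #139 #118 #104 #146 #160 #111 #125 #153 #132.
#139: 0→26
#118: 26→46
#104: 46→65
#146: 65→82
#160: 82→97
#111: 97→110
#125: 110→121
#153: 121→131
#132: 131→134
Sum = 26+46+65+82+97+110+121+131+134 = 812.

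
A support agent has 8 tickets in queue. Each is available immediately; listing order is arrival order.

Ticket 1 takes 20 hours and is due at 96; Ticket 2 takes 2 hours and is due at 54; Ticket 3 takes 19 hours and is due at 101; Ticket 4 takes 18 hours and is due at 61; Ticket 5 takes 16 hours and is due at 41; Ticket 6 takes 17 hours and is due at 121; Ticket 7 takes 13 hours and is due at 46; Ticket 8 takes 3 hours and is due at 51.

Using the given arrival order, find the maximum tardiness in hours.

59

FIFO (arrival order): Ticket 1 Ticket 2 Ticket 3 Ticket 4 Ticket 5 Ticket 6 Ticket 7 Ticket 8.
Ticket 1: 0→20, due 96, tardiness 0
Ticket 2: 20→22, due 54, tardiness 0
Ticket 3: 22→41, due 101, tardiness 0
Ticket 4: 41→59, due 61, tardiness 0
Ticket 5: 59→75, due 41, tardiness 34
Ticket 6: 75→92, due 121, tardiness 0
Ticket 7: 92→105, due 46, tardiness 59
Ticket 8: 105→108, due 51, tardiness 57
Maximum = 59.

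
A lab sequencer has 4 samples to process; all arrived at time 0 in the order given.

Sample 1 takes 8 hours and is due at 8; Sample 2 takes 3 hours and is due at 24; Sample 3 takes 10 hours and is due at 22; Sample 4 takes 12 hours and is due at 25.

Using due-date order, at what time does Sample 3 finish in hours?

18

EDD (increasing due date): Sample 1 Sample 3 Sample 2 Sample 4.
Sample 1: 0→8
Sample 3: 8→18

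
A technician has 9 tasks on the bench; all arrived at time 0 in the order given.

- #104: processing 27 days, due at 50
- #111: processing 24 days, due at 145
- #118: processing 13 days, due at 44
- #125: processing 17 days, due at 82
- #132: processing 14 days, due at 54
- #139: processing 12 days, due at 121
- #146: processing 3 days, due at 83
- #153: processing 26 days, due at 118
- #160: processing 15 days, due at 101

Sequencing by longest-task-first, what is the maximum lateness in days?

LPT (decreasing processing time): #104 #153 #111 #125 #160 #132 #118 #139 #146.
#104: 0→27, due 50, lateness -23
#153: 27→53, due 118, lateness -65
#111: 53→77, due 145, lateness -68
#125: 77→94, due 82, lateness 12
#160: 94→109, due 101, lateness 8
#132: 109→123, due 54, lateness 69
#118: 123→136, due 44, lateness 92
#139: 136→148, due 121, lateness 27
#146: 148→151, due 83, lateness 68
Maximum = 92.

92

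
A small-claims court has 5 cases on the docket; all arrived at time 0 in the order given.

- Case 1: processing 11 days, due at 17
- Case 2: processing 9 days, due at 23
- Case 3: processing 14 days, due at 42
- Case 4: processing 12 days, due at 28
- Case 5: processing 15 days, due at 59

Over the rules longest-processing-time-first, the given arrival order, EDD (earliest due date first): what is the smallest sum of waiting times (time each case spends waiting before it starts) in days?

109

LPT (decreasing processing time): Case 5 Case 3 Case 4 Case 1 Case 2.
Case 5: waits 0, runs 0→15
Case 3: waits 15, runs 15→29
Case 4: waits 29, runs 29→41
Case 1: waits 41, runs 41→52
Case 2: waits 52, runs 52→61
Sum = 0+15+29+41+52 = 137.
FIFO (arrival order): Case 1 Case 2 Case 3 Case 4 Case 5.
Case 1: waits 0, runs 0→11
Case 2: waits 11, runs 11→20
Case 3: waits 20, runs 20→34
Case 4: waits 34, runs 34→46
Case 5: waits 46, runs 46→61
Sum = 0+11+20+34+46 = 111.
EDD (increasing due date): Case 1 Case 2 Case 4 Case 3 Case 5.
Case 1: waits 0, runs 0→11
Case 2: waits 11, runs 11→20
Case 4: waits 20, runs 20→32
Case 3: waits 32, runs 32→46
Case 5: waits 46, runs 46→61
Sum = 0+11+20+32+46 = 109.
LPT 137, FIFO 111, EDD 109 → minimum 109.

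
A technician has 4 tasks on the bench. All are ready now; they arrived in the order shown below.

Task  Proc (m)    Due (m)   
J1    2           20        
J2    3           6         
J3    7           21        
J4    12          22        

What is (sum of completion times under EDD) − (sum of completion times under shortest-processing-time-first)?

1

EDD (increasing due date): J2 J1 J3 J4.
J2: 0→3
J1: 3→5
J3: 5→12
J4: 12→24
Sum = 3+5+12+24 = 44.
SPT (increasing processing time): J1 J2 J3 J4.
J1: 0→2
J2: 2→5
J3: 5→12
J4: 12→24
Sum = 2+5+12+24 = 43.
Difference = 44 − 43 = 1.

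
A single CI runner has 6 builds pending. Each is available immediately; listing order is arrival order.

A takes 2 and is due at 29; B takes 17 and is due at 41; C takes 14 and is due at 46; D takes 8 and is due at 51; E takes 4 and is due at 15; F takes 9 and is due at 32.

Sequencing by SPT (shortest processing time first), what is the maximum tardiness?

13

SPT (increasing processing time): A E D F C B.
A: 0→2, due 29, tardiness 0
E: 2→6, due 15, tardiness 0
D: 6→14, due 51, tardiness 0
F: 14→23, due 32, tardiness 0
C: 23→37, due 46, tardiness 0
B: 37→54, due 41, tardiness 13
Maximum = 13.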